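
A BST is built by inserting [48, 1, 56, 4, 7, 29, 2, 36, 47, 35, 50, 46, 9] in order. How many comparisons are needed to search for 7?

Search path for 7: 48 -> 1 -> 4 -> 7
Found: True
Comparisons: 4


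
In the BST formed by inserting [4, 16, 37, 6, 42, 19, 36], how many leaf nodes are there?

Tree built from: [4, 16, 37, 6, 42, 19, 36]
Tree (level-order array): [4, None, 16, 6, 37, None, None, 19, 42, None, 36]
Rule: A leaf has 0 children.
Per-node child counts:
  node 4: 1 child(ren)
  node 16: 2 child(ren)
  node 6: 0 child(ren)
  node 37: 2 child(ren)
  node 19: 1 child(ren)
  node 36: 0 child(ren)
  node 42: 0 child(ren)
Matching nodes: [6, 36, 42]
Count of leaf nodes: 3


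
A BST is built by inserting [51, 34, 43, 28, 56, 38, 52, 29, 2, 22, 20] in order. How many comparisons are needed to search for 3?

Search path for 3: 51 -> 34 -> 28 -> 2 -> 22 -> 20
Found: False
Comparisons: 6


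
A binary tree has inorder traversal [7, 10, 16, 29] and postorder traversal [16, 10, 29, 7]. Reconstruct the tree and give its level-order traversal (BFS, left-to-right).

Inorder:   [7, 10, 16, 29]
Postorder: [16, 10, 29, 7]
Algorithm: postorder visits root last, so walk postorder right-to-left;
each value is the root of the current inorder slice — split it at that
value, recurse on the right subtree first, then the left.
Recursive splits:
  root=7; inorder splits into left=[], right=[10, 16, 29]
  root=29; inorder splits into left=[10, 16], right=[]
  root=10; inorder splits into left=[], right=[16]
  root=16; inorder splits into left=[], right=[]
Reconstructed level-order: [7, 29, 10, 16]


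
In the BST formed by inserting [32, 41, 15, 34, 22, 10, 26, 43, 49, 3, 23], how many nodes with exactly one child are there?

Tree built from: [32, 41, 15, 34, 22, 10, 26, 43, 49, 3, 23]
Tree (level-order array): [32, 15, 41, 10, 22, 34, 43, 3, None, None, 26, None, None, None, 49, None, None, 23]
Rule: These are nodes with exactly 1 non-null child.
Per-node child counts:
  node 32: 2 child(ren)
  node 15: 2 child(ren)
  node 10: 1 child(ren)
  node 3: 0 child(ren)
  node 22: 1 child(ren)
  node 26: 1 child(ren)
  node 23: 0 child(ren)
  node 41: 2 child(ren)
  node 34: 0 child(ren)
  node 43: 1 child(ren)
  node 49: 0 child(ren)
Matching nodes: [10, 22, 26, 43]
Count of nodes with exactly one child: 4


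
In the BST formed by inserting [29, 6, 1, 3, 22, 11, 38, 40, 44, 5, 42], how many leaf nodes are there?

Tree built from: [29, 6, 1, 3, 22, 11, 38, 40, 44, 5, 42]
Tree (level-order array): [29, 6, 38, 1, 22, None, 40, None, 3, 11, None, None, 44, None, 5, None, None, 42]
Rule: A leaf has 0 children.
Per-node child counts:
  node 29: 2 child(ren)
  node 6: 2 child(ren)
  node 1: 1 child(ren)
  node 3: 1 child(ren)
  node 5: 0 child(ren)
  node 22: 1 child(ren)
  node 11: 0 child(ren)
  node 38: 1 child(ren)
  node 40: 1 child(ren)
  node 44: 1 child(ren)
  node 42: 0 child(ren)
Matching nodes: [5, 11, 42]
Count of leaf nodes: 3


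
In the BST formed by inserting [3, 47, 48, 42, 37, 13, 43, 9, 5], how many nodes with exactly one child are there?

Tree built from: [3, 47, 48, 42, 37, 13, 43, 9, 5]
Tree (level-order array): [3, None, 47, 42, 48, 37, 43, None, None, 13, None, None, None, 9, None, 5]
Rule: These are nodes with exactly 1 non-null child.
Per-node child counts:
  node 3: 1 child(ren)
  node 47: 2 child(ren)
  node 42: 2 child(ren)
  node 37: 1 child(ren)
  node 13: 1 child(ren)
  node 9: 1 child(ren)
  node 5: 0 child(ren)
  node 43: 0 child(ren)
  node 48: 0 child(ren)
Matching nodes: [3, 37, 13, 9]
Count of nodes with exactly one child: 4


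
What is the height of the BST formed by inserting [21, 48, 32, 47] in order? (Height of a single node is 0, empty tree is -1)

Insertion order: [21, 48, 32, 47]
Tree (level-order array): [21, None, 48, 32, None, None, 47]
Compute height bottom-up (empty subtree = -1):
  height(47) = 1 + max(-1, -1) = 0
  height(32) = 1 + max(-1, 0) = 1
  height(48) = 1 + max(1, -1) = 2
  height(21) = 1 + max(-1, 2) = 3
Height = 3


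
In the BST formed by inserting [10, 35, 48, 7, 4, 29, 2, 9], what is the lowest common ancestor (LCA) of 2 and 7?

Tree insertion order: [10, 35, 48, 7, 4, 29, 2, 9]
Tree (level-order array): [10, 7, 35, 4, 9, 29, 48, 2]
In a BST, the LCA of p=2, q=7 is the first node v on the
root-to-leaf path with p <= v <= q (go left if both < v, right if both > v).
Walk from root:
  at 10: both 2 and 7 < 10, go left
  at 7: 2 <= 7 <= 7, this is the LCA
LCA = 7


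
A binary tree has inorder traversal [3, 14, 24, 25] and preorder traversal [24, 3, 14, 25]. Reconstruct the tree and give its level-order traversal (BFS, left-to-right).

Inorder:  [3, 14, 24, 25]
Preorder: [24, 3, 14, 25]
Algorithm: preorder visits root first, so consume preorder in order;
for each root, split the current inorder slice at that value into
left-subtree inorder and right-subtree inorder, then recurse.
Recursive splits:
  root=24; inorder splits into left=[3, 14], right=[25]
  root=3; inorder splits into left=[], right=[14]
  root=14; inorder splits into left=[], right=[]
  root=25; inorder splits into left=[], right=[]
Reconstructed level-order: [24, 3, 25, 14]


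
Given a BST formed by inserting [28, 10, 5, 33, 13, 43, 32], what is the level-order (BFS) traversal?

Tree insertion order: [28, 10, 5, 33, 13, 43, 32]
Tree (level-order array): [28, 10, 33, 5, 13, 32, 43]
BFS from the root, enqueuing left then right child of each popped node:
  queue [28] -> pop 28, enqueue [10, 33], visited so far: [28]
  queue [10, 33] -> pop 10, enqueue [5, 13], visited so far: [28, 10]
  queue [33, 5, 13] -> pop 33, enqueue [32, 43], visited so far: [28, 10, 33]
  queue [5, 13, 32, 43] -> pop 5, enqueue [none], visited so far: [28, 10, 33, 5]
  queue [13, 32, 43] -> pop 13, enqueue [none], visited so far: [28, 10, 33, 5, 13]
  queue [32, 43] -> pop 32, enqueue [none], visited so far: [28, 10, 33, 5, 13, 32]
  queue [43] -> pop 43, enqueue [none], visited so far: [28, 10, 33, 5, 13, 32, 43]
Result: [28, 10, 33, 5, 13, 32, 43]


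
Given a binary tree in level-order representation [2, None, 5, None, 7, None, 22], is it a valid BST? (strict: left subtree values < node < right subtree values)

Level-order array: [2, None, 5, None, 7, None, 22]
Validate using subtree bounds (lo, hi): at each node, require lo < value < hi,
then recurse left with hi=value and right with lo=value.
Preorder trace (stopping at first violation):
  at node 2 with bounds (-inf, +inf): OK
  at node 5 with bounds (2, +inf): OK
  at node 7 with bounds (5, +inf): OK
  at node 22 with bounds (7, +inf): OK
No violation found at any node.
Result: Valid BST


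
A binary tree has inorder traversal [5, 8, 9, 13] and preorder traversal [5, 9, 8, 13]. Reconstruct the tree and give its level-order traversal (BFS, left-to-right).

Inorder:  [5, 8, 9, 13]
Preorder: [5, 9, 8, 13]
Algorithm: preorder visits root first, so consume preorder in order;
for each root, split the current inorder slice at that value into
left-subtree inorder and right-subtree inorder, then recurse.
Recursive splits:
  root=5; inorder splits into left=[], right=[8, 9, 13]
  root=9; inorder splits into left=[8], right=[13]
  root=8; inorder splits into left=[], right=[]
  root=13; inorder splits into left=[], right=[]
Reconstructed level-order: [5, 9, 8, 13]


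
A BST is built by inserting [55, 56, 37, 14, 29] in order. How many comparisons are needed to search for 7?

Search path for 7: 55 -> 37 -> 14
Found: False
Comparisons: 3


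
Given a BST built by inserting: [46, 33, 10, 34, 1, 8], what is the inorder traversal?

Tree insertion order: [46, 33, 10, 34, 1, 8]
Tree (level-order array): [46, 33, None, 10, 34, 1, None, None, None, None, 8]
Inorder traversal: [1, 8, 10, 33, 34, 46]


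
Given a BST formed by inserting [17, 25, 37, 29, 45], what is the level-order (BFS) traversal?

Tree insertion order: [17, 25, 37, 29, 45]
Tree (level-order array): [17, None, 25, None, 37, 29, 45]
BFS from the root, enqueuing left then right child of each popped node:
  queue [17] -> pop 17, enqueue [25], visited so far: [17]
  queue [25] -> pop 25, enqueue [37], visited so far: [17, 25]
  queue [37] -> pop 37, enqueue [29, 45], visited so far: [17, 25, 37]
  queue [29, 45] -> pop 29, enqueue [none], visited so far: [17, 25, 37, 29]
  queue [45] -> pop 45, enqueue [none], visited so far: [17, 25, 37, 29, 45]
Result: [17, 25, 37, 29, 45]


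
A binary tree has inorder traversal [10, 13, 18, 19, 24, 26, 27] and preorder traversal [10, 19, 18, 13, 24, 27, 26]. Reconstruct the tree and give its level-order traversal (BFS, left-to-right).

Inorder:  [10, 13, 18, 19, 24, 26, 27]
Preorder: [10, 19, 18, 13, 24, 27, 26]
Algorithm: preorder visits root first, so consume preorder in order;
for each root, split the current inorder slice at that value into
left-subtree inorder and right-subtree inorder, then recurse.
Recursive splits:
  root=10; inorder splits into left=[], right=[13, 18, 19, 24, 26, 27]
  root=19; inorder splits into left=[13, 18], right=[24, 26, 27]
  root=18; inorder splits into left=[13], right=[]
  root=13; inorder splits into left=[], right=[]
  root=24; inorder splits into left=[], right=[26, 27]
  root=27; inorder splits into left=[26], right=[]
  root=26; inorder splits into left=[], right=[]
Reconstructed level-order: [10, 19, 18, 24, 13, 27, 26]


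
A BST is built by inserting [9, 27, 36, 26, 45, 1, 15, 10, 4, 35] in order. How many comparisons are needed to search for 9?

Search path for 9: 9
Found: True
Comparisons: 1


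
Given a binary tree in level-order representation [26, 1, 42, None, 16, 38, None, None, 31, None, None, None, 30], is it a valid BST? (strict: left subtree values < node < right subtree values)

Level-order array: [26, 1, 42, None, 16, 38, None, None, 31, None, None, None, 30]
Validate using subtree bounds (lo, hi): at each node, require lo < value < hi,
then recurse left with hi=value and right with lo=value.
Preorder trace (stopping at first violation):
  at node 26 with bounds (-inf, +inf): OK
  at node 1 with bounds (-inf, 26): OK
  at node 16 with bounds (1, 26): OK
  at node 31 with bounds (16, 26): VIOLATION
Node 31 violates its bound: not (16 < 31 < 26).
Result: Not a valid BST


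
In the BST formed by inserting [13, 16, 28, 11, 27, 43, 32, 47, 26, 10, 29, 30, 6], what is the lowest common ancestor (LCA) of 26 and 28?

Tree insertion order: [13, 16, 28, 11, 27, 43, 32, 47, 26, 10, 29, 30, 6]
Tree (level-order array): [13, 11, 16, 10, None, None, 28, 6, None, 27, 43, None, None, 26, None, 32, 47, None, None, 29, None, None, None, None, 30]
In a BST, the LCA of p=26, q=28 is the first node v on the
root-to-leaf path with p <= v <= q (go left if both < v, right if both > v).
Walk from root:
  at 13: both 26 and 28 > 13, go right
  at 16: both 26 and 28 > 16, go right
  at 28: 26 <= 28 <= 28, this is the LCA
LCA = 28


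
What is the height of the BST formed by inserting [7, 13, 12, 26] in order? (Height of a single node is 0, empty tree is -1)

Insertion order: [7, 13, 12, 26]
Tree (level-order array): [7, None, 13, 12, 26]
Compute height bottom-up (empty subtree = -1):
  height(12) = 1 + max(-1, -1) = 0
  height(26) = 1 + max(-1, -1) = 0
  height(13) = 1 + max(0, 0) = 1
  height(7) = 1 + max(-1, 1) = 2
Height = 2


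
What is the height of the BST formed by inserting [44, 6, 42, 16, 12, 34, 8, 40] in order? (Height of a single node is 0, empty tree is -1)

Insertion order: [44, 6, 42, 16, 12, 34, 8, 40]
Tree (level-order array): [44, 6, None, None, 42, 16, None, 12, 34, 8, None, None, 40]
Compute height bottom-up (empty subtree = -1):
  height(8) = 1 + max(-1, -1) = 0
  height(12) = 1 + max(0, -1) = 1
  height(40) = 1 + max(-1, -1) = 0
  height(34) = 1 + max(-1, 0) = 1
  height(16) = 1 + max(1, 1) = 2
  height(42) = 1 + max(2, -1) = 3
  height(6) = 1 + max(-1, 3) = 4
  height(44) = 1 + max(4, -1) = 5
Height = 5


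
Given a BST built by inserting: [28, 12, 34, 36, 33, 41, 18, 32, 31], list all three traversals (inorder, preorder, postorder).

Tree insertion order: [28, 12, 34, 36, 33, 41, 18, 32, 31]
Tree (level-order array): [28, 12, 34, None, 18, 33, 36, None, None, 32, None, None, 41, 31]
Inorder (L, root, R): [12, 18, 28, 31, 32, 33, 34, 36, 41]
Preorder (root, L, R): [28, 12, 18, 34, 33, 32, 31, 36, 41]
Postorder (L, R, root): [18, 12, 31, 32, 33, 41, 36, 34, 28]


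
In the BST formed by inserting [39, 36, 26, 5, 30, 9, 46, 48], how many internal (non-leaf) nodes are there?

Tree built from: [39, 36, 26, 5, 30, 9, 46, 48]
Tree (level-order array): [39, 36, 46, 26, None, None, 48, 5, 30, None, None, None, 9]
Rule: An internal node has at least one child.
Per-node child counts:
  node 39: 2 child(ren)
  node 36: 1 child(ren)
  node 26: 2 child(ren)
  node 5: 1 child(ren)
  node 9: 0 child(ren)
  node 30: 0 child(ren)
  node 46: 1 child(ren)
  node 48: 0 child(ren)
Matching nodes: [39, 36, 26, 5, 46]
Count of internal (non-leaf) nodes: 5


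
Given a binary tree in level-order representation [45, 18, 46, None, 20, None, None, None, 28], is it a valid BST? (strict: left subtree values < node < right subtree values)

Level-order array: [45, 18, 46, None, 20, None, None, None, 28]
Validate using subtree bounds (lo, hi): at each node, require lo < value < hi,
then recurse left with hi=value and right with lo=value.
Preorder trace (stopping at first violation):
  at node 45 with bounds (-inf, +inf): OK
  at node 18 with bounds (-inf, 45): OK
  at node 20 with bounds (18, 45): OK
  at node 28 with bounds (20, 45): OK
  at node 46 with bounds (45, +inf): OK
No violation found at any node.
Result: Valid BST


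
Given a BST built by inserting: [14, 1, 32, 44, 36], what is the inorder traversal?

Tree insertion order: [14, 1, 32, 44, 36]
Tree (level-order array): [14, 1, 32, None, None, None, 44, 36]
Inorder traversal: [1, 14, 32, 36, 44]


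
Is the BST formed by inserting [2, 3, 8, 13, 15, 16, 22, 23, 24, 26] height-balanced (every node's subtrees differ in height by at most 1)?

Tree (level-order array): [2, None, 3, None, 8, None, 13, None, 15, None, 16, None, 22, None, 23, None, 24, None, 26]
Definition: a tree is height-balanced if, at every node, |h(left) - h(right)| <= 1 (empty subtree has height -1).
Bottom-up per-node check:
  node 26: h_left=-1, h_right=-1, diff=0 [OK], height=0
  node 24: h_left=-1, h_right=0, diff=1 [OK], height=1
  node 23: h_left=-1, h_right=1, diff=2 [FAIL (|-1-1|=2 > 1)], height=2
  node 22: h_left=-1, h_right=2, diff=3 [FAIL (|-1-2|=3 > 1)], height=3
  node 16: h_left=-1, h_right=3, diff=4 [FAIL (|-1-3|=4 > 1)], height=4
  node 15: h_left=-1, h_right=4, diff=5 [FAIL (|-1-4|=5 > 1)], height=5
  node 13: h_left=-1, h_right=5, diff=6 [FAIL (|-1-5|=6 > 1)], height=6
  node 8: h_left=-1, h_right=6, diff=7 [FAIL (|-1-6|=7 > 1)], height=7
  node 3: h_left=-1, h_right=7, diff=8 [FAIL (|-1-7|=8 > 1)], height=8
  node 2: h_left=-1, h_right=8, diff=9 [FAIL (|-1-8|=9 > 1)], height=9
Node 23 violates the condition: |-1 - 1| = 2 > 1.
Result: Not balanced


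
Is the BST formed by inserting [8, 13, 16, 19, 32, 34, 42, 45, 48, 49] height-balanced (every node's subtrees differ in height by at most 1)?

Tree (level-order array): [8, None, 13, None, 16, None, 19, None, 32, None, 34, None, 42, None, 45, None, 48, None, 49]
Definition: a tree is height-balanced if, at every node, |h(left) - h(right)| <= 1 (empty subtree has height -1).
Bottom-up per-node check:
  node 49: h_left=-1, h_right=-1, diff=0 [OK], height=0
  node 48: h_left=-1, h_right=0, diff=1 [OK], height=1
  node 45: h_left=-1, h_right=1, diff=2 [FAIL (|-1-1|=2 > 1)], height=2
  node 42: h_left=-1, h_right=2, diff=3 [FAIL (|-1-2|=3 > 1)], height=3
  node 34: h_left=-1, h_right=3, diff=4 [FAIL (|-1-3|=4 > 1)], height=4
  node 32: h_left=-1, h_right=4, diff=5 [FAIL (|-1-4|=5 > 1)], height=5
  node 19: h_left=-1, h_right=5, diff=6 [FAIL (|-1-5|=6 > 1)], height=6
  node 16: h_left=-1, h_right=6, diff=7 [FAIL (|-1-6|=7 > 1)], height=7
  node 13: h_left=-1, h_right=7, diff=8 [FAIL (|-1-7|=8 > 1)], height=8
  node 8: h_left=-1, h_right=8, diff=9 [FAIL (|-1-8|=9 > 1)], height=9
Node 45 violates the condition: |-1 - 1| = 2 > 1.
Result: Not balanced


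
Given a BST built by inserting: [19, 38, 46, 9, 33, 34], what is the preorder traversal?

Tree insertion order: [19, 38, 46, 9, 33, 34]
Tree (level-order array): [19, 9, 38, None, None, 33, 46, None, 34]
Preorder traversal: [19, 9, 38, 33, 34, 46]


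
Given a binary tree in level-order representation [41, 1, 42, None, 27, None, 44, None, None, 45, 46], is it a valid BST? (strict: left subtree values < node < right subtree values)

Level-order array: [41, 1, 42, None, 27, None, 44, None, None, 45, 46]
Validate using subtree bounds (lo, hi): at each node, require lo < value < hi,
then recurse left with hi=value and right with lo=value.
Preorder trace (stopping at first violation):
  at node 41 with bounds (-inf, +inf): OK
  at node 1 with bounds (-inf, 41): OK
  at node 27 with bounds (1, 41): OK
  at node 42 with bounds (41, +inf): OK
  at node 44 with bounds (42, +inf): OK
  at node 45 with bounds (42, 44): VIOLATION
Node 45 violates its bound: not (42 < 45 < 44).
Result: Not a valid BST


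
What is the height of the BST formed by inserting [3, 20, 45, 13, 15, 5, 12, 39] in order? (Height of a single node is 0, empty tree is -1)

Insertion order: [3, 20, 45, 13, 15, 5, 12, 39]
Tree (level-order array): [3, None, 20, 13, 45, 5, 15, 39, None, None, 12]
Compute height bottom-up (empty subtree = -1):
  height(12) = 1 + max(-1, -1) = 0
  height(5) = 1 + max(-1, 0) = 1
  height(15) = 1 + max(-1, -1) = 0
  height(13) = 1 + max(1, 0) = 2
  height(39) = 1 + max(-1, -1) = 0
  height(45) = 1 + max(0, -1) = 1
  height(20) = 1 + max(2, 1) = 3
  height(3) = 1 + max(-1, 3) = 4
Height = 4


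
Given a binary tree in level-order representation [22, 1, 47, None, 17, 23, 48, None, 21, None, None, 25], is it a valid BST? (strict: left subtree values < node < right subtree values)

Level-order array: [22, 1, 47, None, 17, 23, 48, None, 21, None, None, 25]
Validate using subtree bounds (lo, hi): at each node, require lo < value < hi,
then recurse left with hi=value and right with lo=value.
Preorder trace (stopping at first violation):
  at node 22 with bounds (-inf, +inf): OK
  at node 1 with bounds (-inf, 22): OK
  at node 17 with bounds (1, 22): OK
  at node 21 with bounds (17, 22): OK
  at node 47 with bounds (22, +inf): OK
  at node 23 with bounds (22, 47): OK
  at node 48 with bounds (47, +inf): OK
  at node 25 with bounds (47, 48): VIOLATION
Node 25 violates its bound: not (47 < 25 < 48).
Result: Not a valid BST


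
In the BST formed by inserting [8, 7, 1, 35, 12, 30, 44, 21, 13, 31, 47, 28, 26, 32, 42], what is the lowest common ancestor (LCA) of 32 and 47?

Tree insertion order: [8, 7, 1, 35, 12, 30, 44, 21, 13, 31, 47, 28, 26, 32, 42]
Tree (level-order array): [8, 7, 35, 1, None, 12, 44, None, None, None, 30, 42, 47, 21, 31, None, None, None, None, 13, 28, None, 32, None, None, 26]
In a BST, the LCA of p=32, q=47 is the first node v on the
root-to-leaf path with p <= v <= q (go left if both < v, right if both > v).
Walk from root:
  at 8: both 32 and 47 > 8, go right
  at 35: 32 <= 35 <= 47, this is the LCA
LCA = 35


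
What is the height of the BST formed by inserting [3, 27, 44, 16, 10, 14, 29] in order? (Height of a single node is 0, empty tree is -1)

Insertion order: [3, 27, 44, 16, 10, 14, 29]
Tree (level-order array): [3, None, 27, 16, 44, 10, None, 29, None, None, 14]
Compute height bottom-up (empty subtree = -1):
  height(14) = 1 + max(-1, -1) = 0
  height(10) = 1 + max(-1, 0) = 1
  height(16) = 1 + max(1, -1) = 2
  height(29) = 1 + max(-1, -1) = 0
  height(44) = 1 + max(0, -1) = 1
  height(27) = 1 + max(2, 1) = 3
  height(3) = 1 + max(-1, 3) = 4
Height = 4


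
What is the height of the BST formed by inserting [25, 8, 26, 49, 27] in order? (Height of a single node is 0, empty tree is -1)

Insertion order: [25, 8, 26, 49, 27]
Tree (level-order array): [25, 8, 26, None, None, None, 49, 27]
Compute height bottom-up (empty subtree = -1):
  height(8) = 1 + max(-1, -1) = 0
  height(27) = 1 + max(-1, -1) = 0
  height(49) = 1 + max(0, -1) = 1
  height(26) = 1 + max(-1, 1) = 2
  height(25) = 1 + max(0, 2) = 3
Height = 3


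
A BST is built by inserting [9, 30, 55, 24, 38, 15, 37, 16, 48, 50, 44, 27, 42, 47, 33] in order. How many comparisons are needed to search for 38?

Search path for 38: 9 -> 30 -> 55 -> 38
Found: True
Comparisons: 4


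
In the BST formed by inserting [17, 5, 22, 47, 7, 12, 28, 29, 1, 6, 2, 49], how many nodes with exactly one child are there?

Tree built from: [17, 5, 22, 47, 7, 12, 28, 29, 1, 6, 2, 49]
Tree (level-order array): [17, 5, 22, 1, 7, None, 47, None, 2, 6, 12, 28, 49, None, None, None, None, None, None, None, 29]
Rule: These are nodes with exactly 1 non-null child.
Per-node child counts:
  node 17: 2 child(ren)
  node 5: 2 child(ren)
  node 1: 1 child(ren)
  node 2: 0 child(ren)
  node 7: 2 child(ren)
  node 6: 0 child(ren)
  node 12: 0 child(ren)
  node 22: 1 child(ren)
  node 47: 2 child(ren)
  node 28: 1 child(ren)
  node 29: 0 child(ren)
  node 49: 0 child(ren)
Matching nodes: [1, 22, 28]
Count of nodes with exactly one child: 3


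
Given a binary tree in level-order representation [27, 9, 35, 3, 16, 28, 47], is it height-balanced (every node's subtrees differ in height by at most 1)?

Tree (level-order array): [27, 9, 35, 3, 16, 28, 47]
Definition: a tree is height-balanced if, at every node, |h(left) - h(right)| <= 1 (empty subtree has height -1).
Bottom-up per-node check:
  node 3: h_left=-1, h_right=-1, diff=0 [OK], height=0
  node 16: h_left=-1, h_right=-1, diff=0 [OK], height=0
  node 9: h_left=0, h_right=0, diff=0 [OK], height=1
  node 28: h_left=-1, h_right=-1, diff=0 [OK], height=0
  node 47: h_left=-1, h_right=-1, diff=0 [OK], height=0
  node 35: h_left=0, h_right=0, diff=0 [OK], height=1
  node 27: h_left=1, h_right=1, diff=0 [OK], height=2
All nodes satisfy the balance condition.
Result: Balanced


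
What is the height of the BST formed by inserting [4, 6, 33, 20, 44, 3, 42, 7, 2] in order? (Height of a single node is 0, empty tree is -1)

Insertion order: [4, 6, 33, 20, 44, 3, 42, 7, 2]
Tree (level-order array): [4, 3, 6, 2, None, None, 33, None, None, 20, 44, 7, None, 42]
Compute height bottom-up (empty subtree = -1):
  height(2) = 1 + max(-1, -1) = 0
  height(3) = 1 + max(0, -1) = 1
  height(7) = 1 + max(-1, -1) = 0
  height(20) = 1 + max(0, -1) = 1
  height(42) = 1 + max(-1, -1) = 0
  height(44) = 1 + max(0, -1) = 1
  height(33) = 1 + max(1, 1) = 2
  height(6) = 1 + max(-1, 2) = 3
  height(4) = 1 + max(1, 3) = 4
Height = 4


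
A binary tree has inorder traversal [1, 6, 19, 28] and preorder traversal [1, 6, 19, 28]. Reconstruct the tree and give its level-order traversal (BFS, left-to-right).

Inorder:  [1, 6, 19, 28]
Preorder: [1, 6, 19, 28]
Algorithm: preorder visits root first, so consume preorder in order;
for each root, split the current inorder slice at that value into
left-subtree inorder and right-subtree inorder, then recurse.
Recursive splits:
  root=1; inorder splits into left=[], right=[6, 19, 28]
  root=6; inorder splits into left=[], right=[19, 28]
  root=19; inorder splits into left=[], right=[28]
  root=28; inorder splits into left=[], right=[]
Reconstructed level-order: [1, 6, 19, 28]


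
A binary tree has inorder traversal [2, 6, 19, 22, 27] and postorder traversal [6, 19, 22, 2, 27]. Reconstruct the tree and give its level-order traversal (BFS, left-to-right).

Inorder:   [2, 6, 19, 22, 27]
Postorder: [6, 19, 22, 2, 27]
Algorithm: postorder visits root last, so walk postorder right-to-left;
each value is the root of the current inorder slice — split it at that
value, recurse on the right subtree first, then the left.
Recursive splits:
  root=27; inorder splits into left=[2, 6, 19, 22], right=[]
  root=2; inorder splits into left=[], right=[6, 19, 22]
  root=22; inorder splits into left=[6, 19], right=[]
  root=19; inorder splits into left=[6], right=[]
  root=6; inorder splits into left=[], right=[]
Reconstructed level-order: [27, 2, 22, 19, 6]


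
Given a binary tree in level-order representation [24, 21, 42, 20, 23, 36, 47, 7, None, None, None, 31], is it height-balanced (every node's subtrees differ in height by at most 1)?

Tree (level-order array): [24, 21, 42, 20, 23, 36, 47, 7, None, None, None, 31]
Definition: a tree is height-balanced if, at every node, |h(left) - h(right)| <= 1 (empty subtree has height -1).
Bottom-up per-node check:
  node 7: h_left=-1, h_right=-1, diff=0 [OK], height=0
  node 20: h_left=0, h_right=-1, diff=1 [OK], height=1
  node 23: h_left=-1, h_right=-1, diff=0 [OK], height=0
  node 21: h_left=1, h_right=0, diff=1 [OK], height=2
  node 31: h_left=-1, h_right=-1, diff=0 [OK], height=0
  node 36: h_left=0, h_right=-1, diff=1 [OK], height=1
  node 47: h_left=-1, h_right=-1, diff=0 [OK], height=0
  node 42: h_left=1, h_right=0, diff=1 [OK], height=2
  node 24: h_left=2, h_right=2, diff=0 [OK], height=3
All nodes satisfy the balance condition.
Result: Balanced


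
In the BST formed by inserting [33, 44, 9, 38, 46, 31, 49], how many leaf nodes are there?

Tree built from: [33, 44, 9, 38, 46, 31, 49]
Tree (level-order array): [33, 9, 44, None, 31, 38, 46, None, None, None, None, None, 49]
Rule: A leaf has 0 children.
Per-node child counts:
  node 33: 2 child(ren)
  node 9: 1 child(ren)
  node 31: 0 child(ren)
  node 44: 2 child(ren)
  node 38: 0 child(ren)
  node 46: 1 child(ren)
  node 49: 0 child(ren)
Matching nodes: [31, 38, 49]
Count of leaf nodes: 3


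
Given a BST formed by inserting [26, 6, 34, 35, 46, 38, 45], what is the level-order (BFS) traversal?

Tree insertion order: [26, 6, 34, 35, 46, 38, 45]
Tree (level-order array): [26, 6, 34, None, None, None, 35, None, 46, 38, None, None, 45]
BFS from the root, enqueuing left then right child of each popped node:
  queue [26] -> pop 26, enqueue [6, 34], visited so far: [26]
  queue [6, 34] -> pop 6, enqueue [none], visited so far: [26, 6]
  queue [34] -> pop 34, enqueue [35], visited so far: [26, 6, 34]
  queue [35] -> pop 35, enqueue [46], visited so far: [26, 6, 34, 35]
  queue [46] -> pop 46, enqueue [38], visited so far: [26, 6, 34, 35, 46]
  queue [38] -> pop 38, enqueue [45], visited so far: [26, 6, 34, 35, 46, 38]
  queue [45] -> pop 45, enqueue [none], visited so far: [26, 6, 34, 35, 46, 38, 45]
Result: [26, 6, 34, 35, 46, 38, 45]


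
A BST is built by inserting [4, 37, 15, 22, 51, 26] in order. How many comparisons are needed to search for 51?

Search path for 51: 4 -> 37 -> 51
Found: True
Comparisons: 3


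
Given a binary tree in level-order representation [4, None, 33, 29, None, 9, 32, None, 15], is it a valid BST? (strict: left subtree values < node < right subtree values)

Level-order array: [4, None, 33, 29, None, 9, 32, None, 15]
Validate using subtree bounds (lo, hi): at each node, require lo < value < hi,
then recurse left with hi=value and right with lo=value.
Preorder trace (stopping at first violation):
  at node 4 with bounds (-inf, +inf): OK
  at node 33 with bounds (4, +inf): OK
  at node 29 with bounds (4, 33): OK
  at node 9 with bounds (4, 29): OK
  at node 15 with bounds (9, 29): OK
  at node 32 with bounds (29, 33): OK
No violation found at any node.
Result: Valid BST


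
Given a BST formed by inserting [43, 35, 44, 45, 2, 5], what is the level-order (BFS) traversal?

Tree insertion order: [43, 35, 44, 45, 2, 5]
Tree (level-order array): [43, 35, 44, 2, None, None, 45, None, 5]
BFS from the root, enqueuing left then right child of each popped node:
  queue [43] -> pop 43, enqueue [35, 44], visited so far: [43]
  queue [35, 44] -> pop 35, enqueue [2], visited so far: [43, 35]
  queue [44, 2] -> pop 44, enqueue [45], visited so far: [43, 35, 44]
  queue [2, 45] -> pop 2, enqueue [5], visited so far: [43, 35, 44, 2]
  queue [45, 5] -> pop 45, enqueue [none], visited so far: [43, 35, 44, 2, 45]
  queue [5] -> pop 5, enqueue [none], visited so far: [43, 35, 44, 2, 45, 5]
Result: [43, 35, 44, 2, 45, 5]


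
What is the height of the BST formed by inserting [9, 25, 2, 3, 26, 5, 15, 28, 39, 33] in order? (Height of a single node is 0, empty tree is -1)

Insertion order: [9, 25, 2, 3, 26, 5, 15, 28, 39, 33]
Tree (level-order array): [9, 2, 25, None, 3, 15, 26, None, 5, None, None, None, 28, None, None, None, 39, 33]
Compute height bottom-up (empty subtree = -1):
  height(5) = 1 + max(-1, -1) = 0
  height(3) = 1 + max(-1, 0) = 1
  height(2) = 1 + max(-1, 1) = 2
  height(15) = 1 + max(-1, -1) = 0
  height(33) = 1 + max(-1, -1) = 0
  height(39) = 1 + max(0, -1) = 1
  height(28) = 1 + max(-1, 1) = 2
  height(26) = 1 + max(-1, 2) = 3
  height(25) = 1 + max(0, 3) = 4
  height(9) = 1 + max(2, 4) = 5
Height = 5


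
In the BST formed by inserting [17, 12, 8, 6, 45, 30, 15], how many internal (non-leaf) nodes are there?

Tree built from: [17, 12, 8, 6, 45, 30, 15]
Tree (level-order array): [17, 12, 45, 8, 15, 30, None, 6]
Rule: An internal node has at least one child.
Per-node child counts:
  node 17: 2 child(ren)
  node 12: 2 child(ren)
  node 8: 1 child(ren)
  node 6: 0 child(ren)
  node 15: 0 child(ren)
  node 45: 1 child(ren)
  node 30: 0 child(ren)
Matching nodes: [17, 12, 8, 45]
Count of internal (non-leaf) nodes: 4


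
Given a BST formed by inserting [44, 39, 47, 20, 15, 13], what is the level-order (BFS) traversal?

Tree insertion order: [44, 39, 47, 20, 15, 13]
Tree (level-order array): [44, 39, 47, 20, None, None, None, 15, None, 13]
BFS from the root, enqueuing left then right child of each popped node:
  queue [44] -> pop 44, enqueue [39, 47], visited so far: [44]
  queue [39, 47] -> pop 39, enqueue [20], visited so far: [44, 39]
  queue [47, 20] -> pop 47, enqueue [none], visited so far: [44, 39, 47]
  queue [20] -> pop 20, enqueue [15], visited so far: [44, 39, 47, 20]
  queue [15] -> pop 15, enqueue [13], visited so far: [44, 39, 47, 20, 15]
  queue [13] -> pop 13, enqueue [none], visited so far: [44, 39, 47, 20, 15, 13]
Result: [44, 39, 47, 20, 15, 13]


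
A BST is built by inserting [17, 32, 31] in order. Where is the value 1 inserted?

Starting tree (level order): [17, None, 32, 31]
Insertion path: 17
Result: insert 1 as left child of 17
Final tree (level order): [17, 1, 32, None, None, 31]


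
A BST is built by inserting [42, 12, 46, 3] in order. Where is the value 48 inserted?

Starting tree (level order): [42, 12, 46, 3]
Insertion path: 42 -> 46
Result: insert 48 as right child of 46
Final tree (level order): [42, 12, 46, 3, None, None, 48]


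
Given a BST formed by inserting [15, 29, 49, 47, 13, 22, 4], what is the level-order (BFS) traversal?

Tree insertion order: [15, 29, 49, 47, 13, 22, 4]
Tree (level-order array): [15, 13, 29, 4, None, 22, 49, None, None, None, None, 47]
BFS from the root, enqueuing left then right child of each popped node:
  queue [15] -> pop 15, enqueue [13, 29], visited so far: [15]
  queue [13, 29] -> pop 13, enqueue [4], visited so far: [15, 13]
  queue [29, 4] -> pop 29, enqueue [22, 49], visited so far: [15, 13, 29]
  queue [4, 22, 49] -> pop 4, enqueue [none], visited so far: [15, 13, 29, 4]
  queue [22, 49] -> pop 22, enqueue [none], visited so far: [15, 13, 29, 4, 22]
  queue [49] -> pop 49, enqueue [47], visited so far: [15, 13, 29, 4, 22, 49]
  queue [47] -> pop 47, enqueue [none], visited so far: [15, 13, 29, 4, 22, 49, 47]
Result: [15, 13, 29, 4, 22, 49, 47]


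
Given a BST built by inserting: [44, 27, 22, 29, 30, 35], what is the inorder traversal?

Tree insertion order: [44, 27, 22, 29, 30, 35]
Tree (level-order array): [44, 27, None, 22, 29, None, None, None, 30, None, 35]
Inorder traversal: [22, 27, 29, 30, 35, 44]


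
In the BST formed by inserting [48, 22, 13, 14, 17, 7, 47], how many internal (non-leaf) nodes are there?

Tree built from: [48, 22, 13, 14, 17, 7, 47]
Tree (level-order array): [48, 22, None, 13, 47, 7, 14, None, None, None, None, None, 17]
Rule: An internal node has at least one child.
Per-node child counts:
  node 48: 1 child(ren)
  node 22: 2 child(ren)
  node 13: 2 child(ren)
  node 7: 0 child(ren)
  node 14: 1 child(ren)
  node 17: 0 child(ren)
  node 47: 0 child(ren)
Matching nodes: [48, 22, 13, 14]
Count of internal (non-leaf) nodes: 4


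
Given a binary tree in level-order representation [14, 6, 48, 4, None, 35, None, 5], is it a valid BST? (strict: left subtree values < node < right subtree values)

Level-order array: [14, 6, 48, 4, None, 35, None, 5]
Validate using subtree bounds (lo, hi): at each node, require lo < value < hi,
then recurse left with hi=value and right with lo=value.
Preorder trace (stopping at first violation):
  at node 14 with bounds (-inf, +inf): OK
  at node 6 with bounds (-inf, 14): OK
  at node 4 with bounds (-inf, 6): OK
  at node 5 with bounds (-inf, 4): VIOLATION
Node 5 violates its bound: not (-inf < 5 < 4).
Result: Not a valid BST


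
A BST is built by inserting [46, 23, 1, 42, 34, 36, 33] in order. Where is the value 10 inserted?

Starting tree (level order): [46, 23, None, 1, 42, None, None, 34, None, 33, 36]
Insertion path: 46 -> 23 -> 1
Result: insert 10 as right child of 1
Final tree (level order): [46, 23, None, 1, 42, None, 10, 34, None, None, None, 33, 36]


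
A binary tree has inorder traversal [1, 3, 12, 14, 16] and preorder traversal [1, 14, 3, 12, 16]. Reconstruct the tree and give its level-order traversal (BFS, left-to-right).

Inorder:  [1, 3, 12, 14, 16]
Preorder: [1, 14, 3, 12, 16]
Algorithm: preorder visits root first, so consume preorder in order;
for each root, split the current inorder slice at that value into
left-subtree inorder and right-subtree inorder, then recurse.
Recursive splits:
  root=1; inorder splits into left=[], right=[3, 12, 14, 16]
  root=14; inorder splits into left=[3, 12], right=[16]
  root=3; inorder splits into left=[], right=[12]
  root=12; inorder splits into left=[], right=[]
  root=16; inorder splits into left=[], right=[]
Reconstructed level-order: [1, 14, 3, 16, 12]


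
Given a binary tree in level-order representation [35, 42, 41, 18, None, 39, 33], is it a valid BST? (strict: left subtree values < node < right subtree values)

Level-order array: [35, 42, 41, 18, None, 39, 33]
Validate using subtree bounds (lo, hi): at each node, require lo < value < hi,
then recurse left with hi=value and right with lo=value.
Preorder trace (stopping at first violation):
  at node 35 with bounds (-inf, +inf): OK
  at node 42 with bounds (-inf, 35): VIOLATION
Node 42 violates its bound: not (-inf < 42 < 35).
Result: Not a valid BST


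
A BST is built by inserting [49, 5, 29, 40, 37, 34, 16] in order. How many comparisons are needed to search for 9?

Search path for 9: 49 -> 5 -> 29 -> 16
Found: False
Comparisons: 4


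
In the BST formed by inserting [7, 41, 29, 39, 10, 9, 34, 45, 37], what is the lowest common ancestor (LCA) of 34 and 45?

Tree insertion order: [7, 41, 29, 39, 10, 9, 34, 45, 37]
Tree (level-order array): [7, None, 41, 29, 45, 10, 39, None, None, 9, None, 34, None, None, None, None, 37]
In a BST, the LCA of p=34, q=45 is the first node v on the
root-to-leaf path with p <= v <= q (go left if both < v, right if both > v).
Walk from root:
  at 7: both 34 and 45 > 7, go right
  at 41: 34 <= 41 <= 45, this is the LCA
LCA = 41


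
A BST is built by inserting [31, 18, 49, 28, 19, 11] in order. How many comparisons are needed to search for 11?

Search path for 11: 31 -> 18 -> 11
Found: True
Comparisons: 3


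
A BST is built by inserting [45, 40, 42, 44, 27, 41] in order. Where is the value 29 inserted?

Starting tree (level order): [45, 40, None, 27, 42, None, None, 41, 44]
Insertion path: 45 -> 40 -> 27
Result: insert 29 as right child of 27
Final tree (level order): [45, 40, None, 27, 42, None, 29, 41, 44]


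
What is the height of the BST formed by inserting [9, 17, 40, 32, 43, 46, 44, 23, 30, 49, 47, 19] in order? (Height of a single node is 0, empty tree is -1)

Insertion order: [9, 17, 40, 32, 43, 46, 44, 23, 30, 49, 47, 19]
Tree (level-order array): [9, None, 17, None, 40, 32, 43, 23, None, None, 46, 19, 30, 44, 49, None, None, None, None, None, None, 47]
Compute height bottom-up (empty subtree = -1):
  height(19) = 1 + max(-1, -1) = 0
  height(30) = 1 + max(-1, -1) = 0
  height(23) = 1 + max(0, 0) = 1
  height(32) = 1 + max(1, -1) = 2
  height(44) = 1 + max(-1, -1) = 0
  height(47) = 1 + max(-1, -1) = 0
  height(49) = 1 + max(0, -1) = 1
  height(46) = 1 + max(0, 1) = 2
  height(43) = 1 + max(-1, 2) = 3
  height(40) = 1 + max(2, 3) = 4
  height(17) = 1 + max(-1, 4) = 5
  height(9) = 1 + max(-1, 5) = 6
Height = 6


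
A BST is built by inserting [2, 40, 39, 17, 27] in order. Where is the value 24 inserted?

Starting tree (level order): [2, None, 40, 39, None, 17, None, None, 27]
Insertion path: 2 -> 40 -> 39 -> 17 -> 27
Result: insert 24 as left child of 27
Final tree (level order): [2, None, 40, 39, None, 17, None, None, 27, 24]


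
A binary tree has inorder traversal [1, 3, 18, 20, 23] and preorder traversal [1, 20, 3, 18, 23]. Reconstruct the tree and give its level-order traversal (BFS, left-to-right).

Inorder:  [1, 3, 18, 20, 23]
Preorder: [1, 20, 3, 18, 23]
Algorithm: preorder visits root first, so consume preorder in order;
for each root, split the current inorder slice at that value into
left-subtree inorder and right-subtree inorder, then recurse.
Recursive splits:
  root=1; inorder splits into left=[], right=[3, 18, 20, 23]
  root=20; inorder splits into left=[3, 18], right=[23]
  root=3; inorder splits into left=[], right=[18]
  root=18; inorder splits into left=[], right=[]
  root=23; inorder splits into left=[], right=[]
Reconstructed level-order: [1, 20, 3, 23, 18]


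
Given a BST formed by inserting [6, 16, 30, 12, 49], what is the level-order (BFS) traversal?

Tree insertion order: [6, 16, 30, 12, 49]
Tree (level-order array): [6, None, 16, 12, 30, None, None, None, 49]
BFS from the root, enqueuing left then right child of each popped node:
  queue [6] -> pop 6, enqueue [16], visited so far: [6]
  queue [16] -> pop 16, enqueue [12, 30], visited so far: [6, 16]
  queue [12, 30] -> pop 12, enqueue [none], visited so far: [6, 16, 12]
  queue [30] -> pop 30, enqueue [49], visited so far: [6, 16, 12, 30]
  queue [49] -> pop 49, enqueue [none], visited so far: [6, 16, 12, 30, 49]
Result: [6, 16, 12, 30, 49]


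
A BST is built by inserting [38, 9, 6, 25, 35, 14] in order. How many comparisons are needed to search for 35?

Search path for 35: 38 -> 9 -> 25 -> 35
Found: True
Comparisons: 4


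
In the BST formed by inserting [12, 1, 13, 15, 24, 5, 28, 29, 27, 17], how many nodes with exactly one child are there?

Tree built from: [12, 1, 13, 15, 24, 5, 28, 29, 27, 17]
Tree (level-order array): [12, 1, 13, None, 5, None, 15, None, None, None, 24, 17, 28, None, None, 27, 29]
Rule: These are nodes with exactly 1 non-null child.
Per-node child counts:
  node 12: 2 child(ren)
  node 1: 1 child(ren)
  node 5: 0 child(ren)
  node 13: 1 child(ren)
  node 15: 1 child(ren)
  node 24: 2 child(ren)
  node 17: 0 child(ren)
  node 28: 2 child(ren)
  node 27: 0 child(ren)
  node 29: 0 child(ren)
Matching nodes: [1, 13, 15]
Count of nodes with exactly one child: 3


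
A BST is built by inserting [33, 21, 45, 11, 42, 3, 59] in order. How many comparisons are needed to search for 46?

Search path for 46: 33 -> 45 -> 59
Found: False
Comparisons: 3


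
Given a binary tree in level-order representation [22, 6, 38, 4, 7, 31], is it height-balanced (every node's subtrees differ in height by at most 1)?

Tree (level-order array): [22, 6, 38, 4, 7, 31]
Definition: a tree is height-balanced if, at every node, |h(left) - h(right)| <= 1 (empty subtree has height -1).
Bottom-up per-node check:
  node 4: h_left=-1, h_right=-1, diff=0 [OK], height=0
  node 7: h_left=-1, h_right=-1, diff=0 [OK], height=0
  node 6: h_left=0, h_right=0, diff=0 [OK], height=1
  node 31: h_left=-1, h_right=-1, diff=0 [OK], height=0
  node 38: h_left=0, h_right=-1, diff=1 [OK], height=1
  node 22: h_left=1, h_right=1, diff=0 [OK], height=2
All nodes satisfy the balance condition.
Result: Balanced
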